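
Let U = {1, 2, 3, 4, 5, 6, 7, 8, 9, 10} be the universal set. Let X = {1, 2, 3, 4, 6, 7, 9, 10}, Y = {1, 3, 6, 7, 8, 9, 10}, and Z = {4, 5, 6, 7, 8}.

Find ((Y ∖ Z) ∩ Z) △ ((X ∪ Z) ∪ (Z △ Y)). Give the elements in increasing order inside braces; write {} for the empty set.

{1, 2, 3, 4, 5, 6, 7, 8, 9, 10}

Y ∖ Z = {1, 3, 9, 10}
(Y ∖ Z) ∩ Z = {}
X ∪ Z = {1, 2, 3, 4, 5, 6, 7, 8, 9, 10}
Z △ Y = {1, 3, 4, 5, 9, 10}
(X ∪ Z) ∪ (Z △ Y) = {1, 2, 3, 4, 5, 6, 7, 8, 9, 10}
((Y ∖ Z) ∩ Z) △ ((X ∪ Z) ∪ (Z △ Y)) = {1, 2, 3, 4, 5, 6, 7, 8, 9, 10}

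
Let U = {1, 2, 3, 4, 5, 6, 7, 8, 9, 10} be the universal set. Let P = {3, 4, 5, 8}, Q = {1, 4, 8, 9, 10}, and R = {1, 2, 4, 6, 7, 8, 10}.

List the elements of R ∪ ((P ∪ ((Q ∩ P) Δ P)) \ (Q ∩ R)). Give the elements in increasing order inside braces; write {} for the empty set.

{1, 2, 3, 4, 5, 6, 7, 8, 10}

Q ∩ P = {4, 8}
(Q ∩ P) Δ P = {3, 5}
P ∪ ((Q ∩ P) Δ P) = {3, 4, 5, 8}
Q ∩ R = {1, 4, 8, 10}
(P ∪ ((Q ∩ P) Δ P)) \ (Q ∩ R) = {3, 5}
R ∪ ((P ∪ ((Q ∩ P) Δ P)) \ (Q ∩ R)) = {1, 2, 3, 4, 5, 6, 7, 8, 10}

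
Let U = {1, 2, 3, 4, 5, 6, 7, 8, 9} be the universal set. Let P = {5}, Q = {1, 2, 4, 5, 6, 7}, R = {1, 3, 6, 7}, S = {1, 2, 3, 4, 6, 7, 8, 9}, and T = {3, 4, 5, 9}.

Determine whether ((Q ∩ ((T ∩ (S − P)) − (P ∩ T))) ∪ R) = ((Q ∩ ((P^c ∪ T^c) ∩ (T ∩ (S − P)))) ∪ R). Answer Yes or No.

S − P = {1, 2, 3, 4, 6, 7, 8, 9}
T ∩ (S − P) = {3, 4, 9}
P ∩ T = {5}
(T ∩ (S − P)) − (P ∩ T) = {3, 4, 9}
Q ∩ ((T ∩ (S − P)) − (P ∩ T)) = {4}
(Q ∩ ((T ∩ (S − P)) − (P ∩ T))) ∪ R = {1, 3, 4, 6, 7}
P^c = {1, 2, 3, 4, 6, 7, 8, 9}
T^c = {1, 2, 6, 7, 8}
P^c ∪ T^c = {1, 2, 3, 4, 6, 7, 8, 9}
(P^c ∪ T^c) ∩ (T ∩ (S − P)) = {3, 4, 9}
Q ∩ ((P^c ∪ T^c) ∩ (T ∩ (S − P))) = {4}
(Q ∩ ((P^c ∪ T^c) ∩ (T ∩ (S − P)))) ∪ R = {1, 3, 4, 6, 7}
Both equal {1, 3, 4, 6, 7}, so (Q ∩ ((T ∩ (S − P)) − (P ∩ T))) ∪ R = (Q ∩ ((P^c ∪ T^c) ∩ (T ∩ (S − P)))) ∪ R.

Yes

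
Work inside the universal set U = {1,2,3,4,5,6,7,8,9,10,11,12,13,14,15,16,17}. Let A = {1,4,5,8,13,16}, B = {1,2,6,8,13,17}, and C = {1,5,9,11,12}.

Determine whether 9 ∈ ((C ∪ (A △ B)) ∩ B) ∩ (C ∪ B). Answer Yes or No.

9 ∉ A and 9 ∉ B, so 9 ∉ A △ B
9 ∈ C and 9 ∉ (A △ B), so 9 ∈ C ∪ (A △ B)
9 ∈ (C ∪ (A △ B)) and 9 ∉ B, so 9 ∉ (C ∪ (A △ B)) ∩ B
9 ∈ C and 9 ∉ B, so 9 ∈ C ∪ B
9 ∉ ((C ∪ (A △ B)) ∩ B) and 9 ∈ (C ∪ B), so 9 ∉ ((C ∪ (A △ B)) ∩ B) ∩ (C ∪ B)

No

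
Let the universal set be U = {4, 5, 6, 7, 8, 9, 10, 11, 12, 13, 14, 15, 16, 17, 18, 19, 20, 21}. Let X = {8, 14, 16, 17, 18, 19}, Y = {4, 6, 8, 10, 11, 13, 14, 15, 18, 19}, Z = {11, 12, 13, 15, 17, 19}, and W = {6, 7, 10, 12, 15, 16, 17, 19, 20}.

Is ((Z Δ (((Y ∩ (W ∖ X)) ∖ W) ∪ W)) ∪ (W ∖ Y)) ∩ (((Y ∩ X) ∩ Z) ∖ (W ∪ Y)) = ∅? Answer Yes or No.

Yes

W ∖ X = {6, 7, 10, 12, 15, 20}
Y ∩ (W ∖ X) = {6, 10, 15}
(Y ∩ (W ∖ X)) ∖ W = {}
((Y ∩ (W ∖ X)) ∖ W) ∪ W = {6, 7, 10, 12, 15, 16, 17, 19, 20}
Z Δ (((Y ∩ (W ∖ X)) ∖ W) ∪ W) = {6, 7, 10, 11, 13, 16, 20}
W ∖ Y = {7, 12, 16, 17, 20}
(Z Δ (((Y ∩ (W ∖ X)) ∖ W) ∪ W)) ∪ (W ∖ Y) = {6, 7, 10, 11, 12, 13, 16, 17, 20}
Y ∩ X = {8, 14, 18, 19}
(Y ∩ X) ∩ Z = {19}
W ∪ Y = {4, 6, 7, 8, 10, 11, 12, 13, 14, 15, 16, 17, 18, 19, 20}
((Y ∩ X) ∩ Z) ∖ (W ∪ Y) = {}
{6, 7, 10, 11, 12, 13, 16, 17, 20} and {} share no elements.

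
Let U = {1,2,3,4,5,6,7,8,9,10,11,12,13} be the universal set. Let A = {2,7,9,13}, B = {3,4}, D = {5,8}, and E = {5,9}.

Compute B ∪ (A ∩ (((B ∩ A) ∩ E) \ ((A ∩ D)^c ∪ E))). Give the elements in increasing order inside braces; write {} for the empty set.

{3,4}

B ∩ A = {}
(B ∩ A) ∩ E = {}
A ∩ D = {}
(A ∩ D)^c = {1,2,3,4,5,6,7,8,9,10,11,12,13}
(A ∩ D)^c ∪ E = {1,2,3,4,5,6,7,8,9,10,11,12,13}
((B ∩ A) ∩ E) \ ((A ∩ D)^c ∪ E) = {}
A ∩ (((B ∩ A) ∩ E) \ ((A ∩ D)^c ∪ E)) = {}
B ∪ (A ∩ (((B ∩ A) ∩ E) \ ((A ∩ D)^c ∪ E))) = {3,4}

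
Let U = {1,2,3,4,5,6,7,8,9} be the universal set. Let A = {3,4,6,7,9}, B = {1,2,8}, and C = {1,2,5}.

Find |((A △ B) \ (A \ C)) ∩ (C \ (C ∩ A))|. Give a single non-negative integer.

A △ B = {1,2,3,4,6,7,8,9}
A \ C = {3,4,6,7,9}
(A △ B) \ (A \ C) = {1,2,8}
C ∩ A = {}
C \ (C ∩ A) = {1,2,5}
((A △ B) \ (A \ C)) ∩ (C \ (C ∩ A)) = {1,2}
|((A △ B) \ (A \ C)) ∩ (C \ (C ∩ A))| = 2

2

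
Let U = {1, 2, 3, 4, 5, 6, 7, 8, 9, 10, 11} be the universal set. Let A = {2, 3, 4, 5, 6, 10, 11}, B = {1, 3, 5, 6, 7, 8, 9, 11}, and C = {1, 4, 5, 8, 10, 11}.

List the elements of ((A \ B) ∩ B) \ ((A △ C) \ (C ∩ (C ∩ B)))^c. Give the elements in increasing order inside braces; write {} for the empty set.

{}

A \ B = {2, 4, 10}
(A \ B) ∩ B = {}
A △ C = {1, 2, 3, 6, 8}
C ∩ B = {1, 5, 8, 11}
C ∩ (C ∩ B) = {1, 5, 8, 11}
(A △ C) \ (C ∩ (C ∩ B)) = {2, 3, 6}
((A △ C) \ (C ∩ (C ∩ B)))^c = {1, 4, 5, 7, 8, 9, 10, 11}
((A \ B) ∩ B) \ ((A △ C) \ (C ∩ (C ∩ B)))^c = {}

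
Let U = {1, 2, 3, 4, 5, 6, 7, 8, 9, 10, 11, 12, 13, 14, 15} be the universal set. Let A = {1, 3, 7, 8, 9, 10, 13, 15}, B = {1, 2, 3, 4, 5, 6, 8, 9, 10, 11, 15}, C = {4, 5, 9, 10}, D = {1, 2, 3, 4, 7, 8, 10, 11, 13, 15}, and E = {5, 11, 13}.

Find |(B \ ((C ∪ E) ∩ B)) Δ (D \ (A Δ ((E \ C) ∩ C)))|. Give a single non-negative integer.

7

C ∪ E = {4, 5, 9, 10, 11, 13}
(C ∪ E) ∩ B = {4, 5, 9, 10, 11}
B \ ((C ∪ E) ∩ B) = {1, 2, 3, 6, 8, 15}
E \ C = {11, 13}
(E \ C) ∩ C = {}
A Δ ((E \ C) ∩ C) = {1, 3, 7, 8, 9, 10, 13, 15}
D \ (A Δ ((E \ C) ∩ C)) = {2, 4, 11}
(B \ ((C ∪ E) ∩ B)) Δ (D \ (A Δ ((E \ C) ∩ C))) = {1, 3, 4, 6, 8, 11, 15}
|(B \ ((C ∪ E) ∩ B)) Δ (D \ (A Δ ((E \ C) ∩ C)))| = 7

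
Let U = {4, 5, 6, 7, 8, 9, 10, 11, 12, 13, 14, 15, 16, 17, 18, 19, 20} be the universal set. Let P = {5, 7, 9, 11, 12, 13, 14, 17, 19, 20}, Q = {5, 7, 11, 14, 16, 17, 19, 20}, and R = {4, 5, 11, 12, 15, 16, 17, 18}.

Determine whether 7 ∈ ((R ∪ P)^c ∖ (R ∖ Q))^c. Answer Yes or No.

Yes

7 ∉ R and 7 ∈ P, so 7 ∈ R ∪ P
7 ∉ (R ∪ P)^c since 7 ∈ (R ∪ P)
7 ∉ R and 7 ∈ Q, so 7 ∉ R ∖ Q
7 ∉ (R ∪ P)^c and 7 ∉ (R ∖ Q), so 7 ∉ (R ∪ P)^c ∖ (R ∖ Q)
7 ∈ ((R ∪ P)^c ∖ (R ∖ Q))^c since 7 ∉ ((R ∪ P)^c ∖ (R ∖ Q))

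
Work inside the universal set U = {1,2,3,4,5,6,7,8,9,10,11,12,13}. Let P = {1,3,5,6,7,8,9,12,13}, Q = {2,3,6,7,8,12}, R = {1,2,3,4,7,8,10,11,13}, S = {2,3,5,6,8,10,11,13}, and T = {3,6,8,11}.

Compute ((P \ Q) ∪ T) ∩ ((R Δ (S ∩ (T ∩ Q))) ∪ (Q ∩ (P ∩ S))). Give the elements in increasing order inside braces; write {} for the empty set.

P \ Q = {1,5,9,13}
(P \ Q) ∪ T = {1,3,5,6,8,9,11,13}
T ∩ Q = {3,6,8}
S ∩ (T ∩ Q) = {3,6,8}
R Δ (S ∩ (T ∩ Q)) = {1,2,4,6,7,10,11,13}
P ∩ S = {3,5,6,8,13}
Q ∩ (P ∩ S) = {3,6,8}
(R Δ (S ∩ (T ∩ Q))) ∪ (Q ∩ (P ∩ S)) = {1,2,3,4,6,7,8,10,11,13}
((P \ Q) ∪ T) ∩ ((R Δ (S ∩ (T ∩ Q))) ∪ (Q ∩ (P ∩ S))) = {1,3,6,8,11,13}

{1,3,6,8,11,13}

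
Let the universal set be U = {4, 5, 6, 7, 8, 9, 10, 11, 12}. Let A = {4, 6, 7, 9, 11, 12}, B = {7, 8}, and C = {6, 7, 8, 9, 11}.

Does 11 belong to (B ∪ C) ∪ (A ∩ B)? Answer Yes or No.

Yes

11 ∉ B and 11 ∈ C, so 11 ∈ B ∪ C
11 ∈ A and 11 ∉ B, so 11 ∉ A ∩ B
11 ∈ (B ∪ C) and 11 ∉ (A ∩ B), so 11 ∈ (B ∪ C) ∪ (A ∩ B)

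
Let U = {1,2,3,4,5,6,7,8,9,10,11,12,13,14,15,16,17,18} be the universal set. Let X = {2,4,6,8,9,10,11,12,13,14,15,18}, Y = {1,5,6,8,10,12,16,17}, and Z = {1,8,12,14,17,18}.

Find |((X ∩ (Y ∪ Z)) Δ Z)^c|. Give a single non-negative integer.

Y ∪ Z = {1,5,6,8,10,12,14,16,17,18}
X ∩ (Y ∪ Z) = {6,8,10,12,14,18}
(X ∩ (Y ∪ Z)) Δ Z = {1,6,10,17}
((X ∩ (Y ∪ Z)) Δ Z)^c = {2,3,4,5,7,8,9,11,12,13,14,15,16,18}
|((X ∩ (Y ∪ Z)) Δ Z)^c| = 14

14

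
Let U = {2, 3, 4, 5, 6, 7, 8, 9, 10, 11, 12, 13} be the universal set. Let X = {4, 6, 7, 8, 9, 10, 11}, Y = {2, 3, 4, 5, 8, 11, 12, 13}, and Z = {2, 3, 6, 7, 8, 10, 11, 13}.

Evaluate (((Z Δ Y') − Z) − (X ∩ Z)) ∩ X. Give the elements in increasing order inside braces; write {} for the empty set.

Y' = {6, 7, 9, 10}
Z Δ Y' = {2, 3, 8, 9, 11, 13}
(Z Δ Y') − Z = {9}
X ∩ Z = {6, 7, 8, 10, 11}
((Z Δ Y') − Z) − (X ∩ Z) = {9}
(((Z Δ Y') − Z) − (X ∩ Z)) ∩ X = {9}

{9}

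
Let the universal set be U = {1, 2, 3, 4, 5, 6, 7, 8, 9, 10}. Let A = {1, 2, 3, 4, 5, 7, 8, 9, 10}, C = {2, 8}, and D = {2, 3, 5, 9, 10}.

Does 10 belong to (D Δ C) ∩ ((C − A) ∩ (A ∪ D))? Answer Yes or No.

No

10 ∈ D and 10 ∉ C, so 10 ∈ D Δ C
10 ∉ C and 10 ∈ A, so 10 ∉ C − A
10 ∈ A and 10 ∈ D, so 10 ∈ A ∪ D
10 ∉ (C − A) and 10 ∈ (A ∪ D), so 10 ∉ (C − A) ∩ (A ∪ D)
10 ∈ (D Δ C) and 10 ∉ ((C − A) ∩ (A ∪ D)), so 10 ∉ (D Δ C) ∩ ((C − A) ∩ (A ∪ D))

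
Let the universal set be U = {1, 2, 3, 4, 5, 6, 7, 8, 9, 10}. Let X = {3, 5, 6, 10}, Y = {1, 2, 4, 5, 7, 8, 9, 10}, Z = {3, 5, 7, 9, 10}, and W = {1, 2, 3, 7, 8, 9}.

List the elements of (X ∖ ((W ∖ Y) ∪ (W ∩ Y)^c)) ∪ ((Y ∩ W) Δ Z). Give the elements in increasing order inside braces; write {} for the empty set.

{1, 2, 3, 5, 8, 10}

W ∖ Y = {3}
W ∩ Y = {1, 2, 7, 8, 9}
(W ∩ Y)^c = {3, 4, 5, 6, 10}
(W ∖ Y) ∪ (W ∩ Y)^c = {3, 4, 5, 6, 10}
X ∖ ((W ∖ Y) ∪ (W ∩ Y)^c) = {}
Y ∩ W = {1, 2, 7, 8, 9}
(Y ∩ W) Δ Z = {1, 2, 3, 5, 8, 10}
(X ∖ ((W ∖ Y) ∪ (W ∩ Y)^c)) ∪ ((Y ∩ W) Δ Z) = {1, 2, 3, 5, 8, 10}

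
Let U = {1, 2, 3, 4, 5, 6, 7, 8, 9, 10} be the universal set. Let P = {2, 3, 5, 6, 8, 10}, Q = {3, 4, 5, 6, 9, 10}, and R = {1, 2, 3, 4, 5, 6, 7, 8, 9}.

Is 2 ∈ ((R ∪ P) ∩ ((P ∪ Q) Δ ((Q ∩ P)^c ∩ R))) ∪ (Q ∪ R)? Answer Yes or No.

Yes

2 ∈ R and 2 ∈ P, so 2 ∈ R ∪ P
2 ∈ P and 2 ∉ Q, so 2 ∈ P ∪ Q
2 ∉ Q and 2 ∈ P, so 2 ∉ Q ∩ P
2 ∈ (Q ∩ P)^c since 2 ∉ (Q ∩ P)
2 ∈ (Q ∩ P)^c and 2 ∈ R, so 2 ∈ (Q ∩ P)^c ∩ R
2 ∈ (P ∪ Q) and 2 ∈ ((Q ∩ P)^c ∩ R), so 2 ∉ (P ∪ Q) Δ ((Q ∩ P)^c ∩ R)
2 ∈ (R ∪ P) and 2 ∉ ((P ∪ Q) Δ ((Q ∩ P)^c ∩ R)), so 2 ∉ (R ∪ P) ∩ ((P ∪ Q) Δ ((Q ∩ P)^c ∩ R))
2 ∉ Q and 2 ∈ R, so 2 ∈ Q ∪ R
2 ∉ ((R ∪ P) ∩ ((P ∪ Q) Δ ((Q ∩ P)^c ∩ R))) and 2 ∈ (Q ∪ R), so 2 ∈ ((R ∪ P) ∩ ((P ∪ Q) Δ ((Q ∩ P)^c ∩ R))) ∪ (Q ∪ R)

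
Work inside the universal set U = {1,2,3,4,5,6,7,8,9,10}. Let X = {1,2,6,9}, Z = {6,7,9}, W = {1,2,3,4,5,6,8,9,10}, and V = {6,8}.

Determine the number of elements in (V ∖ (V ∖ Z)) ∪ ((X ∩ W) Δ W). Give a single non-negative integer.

6

V ∖ Z = {8}
V ∖ (V ∖ Z) = {6}
X ∩ W = {1,2,6,9}
(X ∩ W) Δ W = {3,4,5,8,10}
(V ∖ (V ∖ Z)) ∪ ((X ∩ W) Δ W) = {3,4,5,6,8,10}
|(V ∖ (V ∖ Z)) ∪ ((X ∩ W) Δ W)| = 6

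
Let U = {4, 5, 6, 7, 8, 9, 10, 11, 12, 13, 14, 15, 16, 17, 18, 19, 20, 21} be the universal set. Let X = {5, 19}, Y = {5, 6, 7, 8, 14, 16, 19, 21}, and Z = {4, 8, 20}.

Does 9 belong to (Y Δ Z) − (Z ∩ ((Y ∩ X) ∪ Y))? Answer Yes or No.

9 ∉ Y and 9 ∉ Z, so 9 ∉ Y Δ Z
9 ∉ Y and 9 ∉ X, so 9 ∉ Y ∩ X
9 ∉ (Y ∩ X) and 9 ∉ Y, so 9 ∉ (Y ∩ X) ∪ Y
9 ∉ Z and 9 ∉ ((Y ∩ X) ∪ Y), so 9 ∉ Z ∩ ((Y ∩ X) ∪ Y)
9 ∉ (Y Δ Z) and 9 ∉ (Z ∩ ((Y ∩ X) ∪ Y)), so 9 ∉ (Y Δ Z) − (Z ∩ ((Y ∩ X) ∪ Y))

No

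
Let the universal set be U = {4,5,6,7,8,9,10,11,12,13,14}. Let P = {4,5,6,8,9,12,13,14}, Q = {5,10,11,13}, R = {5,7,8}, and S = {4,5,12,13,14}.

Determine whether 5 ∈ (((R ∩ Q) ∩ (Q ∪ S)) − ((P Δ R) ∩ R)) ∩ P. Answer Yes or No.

Yes

5 ∈ R and 5 ∈ Q, so 5 ∈ R ∩ Q
5 ∈ Q and 5 ∈ S, so 5 ∈ Q ∪ S
5 ∈ (R ∩ Q) and 5 ∈ (Q ∪ S), so 5 ∈ (R ∩ Q) ∩ (Q ∪ S)
5 ∈ P and 5 ∈ R, so 5 ∉ P Δ R
5 ∉ (P Δ R) and 5 ∈ R, so 5 ∉ (P Δ R) ∩ R
5 ∈ ((R ∩ Q) ∩ (Q ∪ S)) and 5 ∉ ((P Δ R) ∩ R), so 5 ∈ ((R ∩ Q) ∩ (Q ∪ S)) − ((P Δ R) ∩ R)
5 ∈ (((R ∩ Q) ∩ (Q ∪ S)) − ((P Δ R) ∩ R)) and 5 ∈ P, so 5 ∈ (((R ∩ Q) ∩ (Q ∪ S)) − ((P Δ R) ∩ R)) ∩ P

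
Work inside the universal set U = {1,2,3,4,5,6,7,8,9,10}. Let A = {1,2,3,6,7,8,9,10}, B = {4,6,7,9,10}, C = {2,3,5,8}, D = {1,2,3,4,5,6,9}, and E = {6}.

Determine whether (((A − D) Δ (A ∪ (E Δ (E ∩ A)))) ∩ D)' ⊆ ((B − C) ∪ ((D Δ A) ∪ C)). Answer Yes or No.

A − D = {7,8,10}
E ∩ A = {6}
E Δ (E ∩ A) = {}
A ∪ (E Δ (E ∩ A)) = {1,2,3,6,7,8,9,10}
(A − D) Δ (A ∪ (E Δ (E ∩ A))) = {1,2,3,6,9}
((A − D) Δ (A ∪ (E Δ (E ∩ A)))) ∩ D = {1,2,3,6,9}
(((A − D) Δ (A ∪ (E Δ (E ∩ A)))) ∩ D)' = {4,5,7,8,10}
B − C = {4,6,7,9,10}
D Δ A = {4,5,7,8,10}
(D Δ A) ∪ C = {2,3,4,5,7,8,10}
(B − C) ∪ ((D Δ A) ∪ C) = {2,3,4,5,6,7,8,9,10}
Every element of {4,5,7,8,10} is in {2,3,4,5,6,7,8,9,10}, so (((A − D) Δ (A ∪ (E Δ (E ∩ A)))) ∩ D)' ⊆ (B − C) ∪ ((D Δ A) ∪ C).

Yes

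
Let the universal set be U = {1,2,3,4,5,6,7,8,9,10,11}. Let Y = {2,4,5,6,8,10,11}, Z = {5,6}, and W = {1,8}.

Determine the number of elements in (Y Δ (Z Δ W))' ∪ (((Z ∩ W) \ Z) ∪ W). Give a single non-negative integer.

7

Z Δ W = {1,5,6,8}
Y Δ (Z Δ W) = {1,2,4,10,11}
(Y Δ (Z Δ W))' = {3,5,6,7,8,9}
Z ∩ W = {}
(Z ∩ W) \ Z = {}
((Z ∩ W) \ Z) ∪ W = {1,8}
(Y Δ (Z Δ W))' ∪ (((Z ∩ W) \ Z) ∪ W) = {1,3,5,6,7,8,9}
|(Y Δ (Z Δ W))' ∪ (((Z ∩ W) \ Z) ∪ W)| = 7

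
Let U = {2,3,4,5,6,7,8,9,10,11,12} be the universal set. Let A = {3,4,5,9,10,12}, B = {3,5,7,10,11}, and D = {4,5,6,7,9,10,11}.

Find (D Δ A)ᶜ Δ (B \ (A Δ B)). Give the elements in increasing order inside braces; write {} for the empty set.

D Δ A = {3,6,7,11,12}
(D Δ A)ᶜ = {2,4,5,8,9,10}
A Δ B = {4,7,9,11,12}
B \ (A Δ B) = {3,5,10}
(D Δ A)ᶜ Δ (B \ (A Δ B)) = {2,3,4,8,9}

{2,3,4,8,9}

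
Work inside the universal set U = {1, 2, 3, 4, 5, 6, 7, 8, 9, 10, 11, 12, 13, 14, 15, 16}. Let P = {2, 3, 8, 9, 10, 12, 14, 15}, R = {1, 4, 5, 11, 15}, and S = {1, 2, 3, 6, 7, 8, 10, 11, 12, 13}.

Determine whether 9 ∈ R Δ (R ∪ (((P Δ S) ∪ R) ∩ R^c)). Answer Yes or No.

9 ∈ P and 9 ∉ S, so 9 ∈ P Δ S
9 ∈ (P Δ S) and 9 ∉ R, so 9 ∈ (P Δ S) ∪ R
9 ∉ R, so 9 ∈ R^c
9 ∈ ((P Δ S) ∪ R) and 9 ∈ R^c, so 9 ∈ ((P Δ S) ∪ R) ∩ R^c
9 ∉ R and 9 ∈ (((P Δ S) ∪ R) ∩ R^c), so 9 ∈ R ∪ (((P Δ S) ∪ R) ∩ R^c)
9 ∉ R and 9 ∈ (R ∪ (((P Δ S) ∪ R) ∩ R^c)), so 9 ∈ R Δ (R ∪ (((P Δ S) ∪ R) ∩ R^c))

Yes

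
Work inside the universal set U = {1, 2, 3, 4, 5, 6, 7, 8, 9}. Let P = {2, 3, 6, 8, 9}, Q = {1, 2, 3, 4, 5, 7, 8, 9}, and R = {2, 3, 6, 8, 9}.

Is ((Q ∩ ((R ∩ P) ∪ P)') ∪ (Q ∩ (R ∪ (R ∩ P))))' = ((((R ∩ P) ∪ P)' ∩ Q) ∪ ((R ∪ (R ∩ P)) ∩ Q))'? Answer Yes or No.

R ∩ P = {2, 3, 6, 8, 9}
(R ∩ P) ∪ P = {2, 3, 6, 8, 9}
((R ∩ P) ∪ P)' = {1, 4, 5, 7}
Q ∩ ((R ∩ P) ∪ P)' = {1, 4, 5, 7}
R ∪ (R ∩ P) = {2, 3, 6, 8, 9}
Q ∩ (R ∪ (R ∩ P)) = {2, 3, 8, 9}
(Q ∩ ((R ∩ P) ∪ P)') ∪ (Q ∩ (R ∪ (R ∩ P))) = {1, 2, 3, 4, 5, 7, 8, 9}
((Q ∩ ((R ∩ P) ∪ P)') ∪ (Q ∩ (R ∪ (R ∩ P))))' = {6}
((R ∩ P) ∪ P)' ∩ Q = {1, 4, 5, 7}
(R ∪ (R ∩ P)) ∩ Q = {2, 3, 8, 9}
(((R ∩ P) ∪ P)' ∩ Q) ∪ ((R ∪ (R ∩ P)) ∩ Q) = {1, 2, 3, 4, 5, 7, 8, 9}
((((R ∩ P) ∪ P)' ∩ Q) ∪ ((R ∪ (R ∩ P)) ∩ Q))' = {6}
Both equal {6}, so ((Q ∩ ((R ∩ P) ∪ P)') ∪ (Q ∩ (R ∪ (R ∩ P))))' = ((((R ∩ P) ∪ P)' ∩ Q) ∪ ((R ∪ (R ∩ P)) ∩ Q))'.

Yes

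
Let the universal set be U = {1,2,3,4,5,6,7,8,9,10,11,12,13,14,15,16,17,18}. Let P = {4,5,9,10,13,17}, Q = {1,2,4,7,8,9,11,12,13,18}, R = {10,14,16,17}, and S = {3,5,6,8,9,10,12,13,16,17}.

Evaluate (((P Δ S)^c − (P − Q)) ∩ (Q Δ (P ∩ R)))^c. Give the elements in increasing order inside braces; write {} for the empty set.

P Δ S = {3,4,6,8,12,16}
(P Δ S)^c = {1,2,5,7,9,10,11,13,14,15,17,18}
P − Q = {5,10,17}
(P Δ S)^c − (P − Q) = {1,2,7,9,11,13,14,15,18}
P ∩ R = {10,17}
Q Δ (P ∩ R) = {1,2,4,7,8,9,10,11,12,13,17,18}
((P Δ S)^c − (P − Q)) ∩ (Q Δ (P ∩ R)) = {1,2,7,9,11,13,18}
(((P Δ S)^c − (P − Q)) ∩ (Q Δ (P ∩ R)))^c = {3,4,5,6,8,10,12,14,15,16,17}

{3,4,5,6,8,10,12,14,15,16,17}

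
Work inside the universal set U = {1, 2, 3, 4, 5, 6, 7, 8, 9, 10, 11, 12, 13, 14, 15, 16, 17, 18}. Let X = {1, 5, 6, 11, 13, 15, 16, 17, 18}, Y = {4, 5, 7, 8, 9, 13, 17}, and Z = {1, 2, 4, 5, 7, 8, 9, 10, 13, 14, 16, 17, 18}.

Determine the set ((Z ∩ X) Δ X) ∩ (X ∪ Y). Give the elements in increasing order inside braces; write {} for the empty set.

{6, 11, 15}

Z ∩ X = {1, 5, 13, 16, 17, 18}
(Z ∩ X) Δ X = {6, 11, 15}
X ∪ Y = {1, 4, 5, 6, 7, 8, 9, 11, 13, 15, 16, 17, 18}
((Z ∩ X) Δ X) ∩ (X ∪ Y) = {6, 11, 15}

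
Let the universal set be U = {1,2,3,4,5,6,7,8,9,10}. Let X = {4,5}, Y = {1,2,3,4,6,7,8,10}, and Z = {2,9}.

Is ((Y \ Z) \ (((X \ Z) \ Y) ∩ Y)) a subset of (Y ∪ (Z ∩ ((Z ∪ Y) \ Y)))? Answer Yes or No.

Yes

Y \ Z = {1,3,4,6,7,8,10}
X \ Z = {4,5}
(X \ Z) \ Y = {5}
((X \ Z) \ Y) ∩ Y = {}
(Y \ Z) \ (((X \ Z) \ Y) ∩ Y) = {1,3,4,6,7,8,10}
Z ∪ Y = {1,2,3,4,6,7,8,9,10}
(Z ∪ Y) \ Y = {9}
Z ∩ ((Z ∪ Y) \ Y) = {9}
Y ∪ (Z ∩ ((Z ∪ Y) \ Y)) = {1,2,3,4,6,7,8,9,10}
Every element of {1,3,4,6,7,8,10} is in {1,2,3,4,6,7,8,9,10}, so (Y \ Z) \ (((X \ Z) \ Y) ∩ Y) ⊆ Y ∪ (Z ∩ ((Z ∪ Y) \ Y)).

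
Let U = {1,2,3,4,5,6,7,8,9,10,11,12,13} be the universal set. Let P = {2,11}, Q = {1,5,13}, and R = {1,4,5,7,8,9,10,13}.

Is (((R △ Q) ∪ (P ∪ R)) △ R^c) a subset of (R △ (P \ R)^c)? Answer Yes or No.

R △ Q = {4,7,8,9,10}
P ∪ R = {1,2,4,5,7,8,9,10,11,13}
(R △ Q) ∪ (P ∪ R) = {1,2,4,5,7,8,9,10,11,13}
R^c = {2,3,6,11,12}
((R △ Q) ∪ (P ∪ R)) △ R^c = {1,3,4,5,6,7,8,9,10,12,13}
P \ R = {2,11}
(P \ R)^c = {1,3,4,5,6,7,8,9,10,12,13}
R △ (P \ R)^c = {3,6,12}
1 ∈ ((R △ Q) ∪ (P ∪ R)) △ R^c but 1 ∉ R △ (P \ R)^c, so the inclusion fails.

No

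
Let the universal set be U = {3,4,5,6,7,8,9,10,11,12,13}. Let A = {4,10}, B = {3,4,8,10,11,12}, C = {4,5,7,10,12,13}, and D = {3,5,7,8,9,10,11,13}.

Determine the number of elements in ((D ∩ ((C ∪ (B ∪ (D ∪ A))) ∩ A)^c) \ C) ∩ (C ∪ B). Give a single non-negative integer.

D ∪ A = {3,4,5,7,8,9,10,11,13}
B ∪ (D ∪ A) = {3,4,5,7,8,9,10,11,12,13}
C ∪ (B ∪ (D ∪ A)) = {3,4,5,7,8,9,10,11,12,13}
(C ∪ (B ∪ (D ∪ A))) ∩ A = {4,10}
((C ∪ (B ∪ (D ∪ A))) ∩ A)^c = {3,5,6,7,8,9,11,12,13}
D ∩ ((C ∪ (B ∪ (D ∪ A))) ∩ A)^c = {3,5,7,8,9,11,13}
(D ∩ ((C ∪ (B ∪ (D ∪ A))) ∩ A)^c) \ C = {3,8,9,11}
C ∪ B = {3,4,5,7,8,10,11,12,13}
((D ∩ ((C ∪ (B ∪ (D ∪ A))) ∩ A)^c) \ C) ∩ (C ∪ B) = {3,8,11}
|((D ∩ ((C ∪ (B ∪ (D ∪ A))) ∩ A)^c) \ C) ∩ (C ∪ B)| = 3

3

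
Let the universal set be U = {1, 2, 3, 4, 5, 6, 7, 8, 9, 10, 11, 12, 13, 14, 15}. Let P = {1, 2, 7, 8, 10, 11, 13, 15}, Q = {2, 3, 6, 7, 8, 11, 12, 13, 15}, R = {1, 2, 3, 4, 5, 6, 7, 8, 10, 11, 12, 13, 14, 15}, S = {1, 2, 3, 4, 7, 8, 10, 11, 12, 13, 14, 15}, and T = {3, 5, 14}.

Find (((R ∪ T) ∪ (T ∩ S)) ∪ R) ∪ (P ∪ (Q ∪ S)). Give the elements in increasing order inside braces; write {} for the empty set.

{1, 2, 3, 4, 5, 6, 7, 8, 10, 11, 12, 13, 14, 15}

R ∪ T = {1, 2, 3, 4, 5, 6, 7, 8, 10, 11, 12, 13, 14, 15}
T ∩ S = {3, 14}
(R ∪ T) ∪ (T ∩ S) = {1, 2, 3, 4, 5, 6, 7, 8, 10, 11, 12, 13, 14, 15}
((R ∪ T) ∪ (T ∩ S)) ∪ R = {1, 2, 3, 4, 5, 6, 7, 8, 10, 11, 12, 13, 14, 15}
Q ∪ S = {1, 2, 3, 4, 6, 7, 8, 10, 11, 12, 13, 14, 15}
P ∪ (Q ∪ S) = {1, 2, 3, 4, 6, 7, 8, 10, 11, 12, 13, 14, 15}
(((R ∪ T) ∪ (T ∩ S)) ∪ R) ∪ (P ∪ (Q ∪ S)) = {1, 2, 3, 4, 5, 6, 7, 8, 10, 11, 12, 13, 14, 15}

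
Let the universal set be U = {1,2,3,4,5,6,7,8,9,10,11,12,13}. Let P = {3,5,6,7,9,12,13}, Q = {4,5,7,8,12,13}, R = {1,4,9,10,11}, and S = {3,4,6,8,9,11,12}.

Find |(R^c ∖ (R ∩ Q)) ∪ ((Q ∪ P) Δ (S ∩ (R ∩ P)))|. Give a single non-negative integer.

R^c = {2,3,5,6,7,8,12,13}
R ∩ Q = {4}
R^c ∖ (R ∩ Q) = {2,3,5,6,7,8,12,13}
Q ∪ P = {3,4,5,6,7,8,9,12,13}
R ∩ P = {9}
S ∩ (R ∩ P) = {9}
(Q ∪ P) Δ (S ∩ (R ∩ P)) = {3,4,5,6,7,8,12,13}
(R^c ∖ (R ∩ Q)) ∪ ((Q ∪ P) Δ (S ∩ (R ∩ P))) = {2,3,4,5,6,7,8,12,13}
|(R^c ∖ (R ∩ Q)) ∪ ((Q ∪ P) Δ (S ∩ (R ∩ P)))| = 9

9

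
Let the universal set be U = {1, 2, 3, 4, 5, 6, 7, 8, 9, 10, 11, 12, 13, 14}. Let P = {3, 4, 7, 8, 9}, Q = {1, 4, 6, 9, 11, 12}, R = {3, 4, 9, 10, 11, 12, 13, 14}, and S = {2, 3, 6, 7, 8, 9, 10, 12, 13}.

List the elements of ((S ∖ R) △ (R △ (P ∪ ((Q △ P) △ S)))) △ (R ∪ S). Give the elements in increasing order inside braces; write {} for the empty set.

{1, 2, 3, 4, 7, 8, 9, 10, 11, 13}

S ∖ R = {2, 6, 7, 8}
Q △ P = {1, 3, 6, 7, 8, 11, 12}
(Q △ P) △ S = {1, 2, 9, 10, 11, 13}
P ∪ ((Q △ P) △ S) = {1, 2, 3, 4, 7, 8, 9, 10, 11, 13}
R △ (P ∪ ((Q △ P) △ S)) = {1, 2, 7, 8, 12, 14}
(S ∖ R) △ (R △ (P ∪ ((Q △ P) △ S))) = {1, 6, 12, 14}
R ∪ S = {2, 3, 4, 6, 7, 8, 9, 10, 11, 12, 13, 14}
((S ∖ R) △ (R △ (P ∪ ((Q △ P) △ S)))) △ (R ∪ S) = {1, 2, 3, 4, 7, 8, 9, 10, 11, 13}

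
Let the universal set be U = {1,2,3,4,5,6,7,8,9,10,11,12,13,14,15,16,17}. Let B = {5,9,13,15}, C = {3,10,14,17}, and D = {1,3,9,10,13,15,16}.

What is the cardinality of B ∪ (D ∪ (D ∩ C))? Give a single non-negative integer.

8

D ∩ C = {3,10}
D ∪ (D ∩ C) = {1,3,9,10,13,15,16}
B ∪ (D ∪ (D ∩ C)) = {1,3,5,9,10,13,15,16}
|B ∪ (D ∪ (D ∩ C))| = 8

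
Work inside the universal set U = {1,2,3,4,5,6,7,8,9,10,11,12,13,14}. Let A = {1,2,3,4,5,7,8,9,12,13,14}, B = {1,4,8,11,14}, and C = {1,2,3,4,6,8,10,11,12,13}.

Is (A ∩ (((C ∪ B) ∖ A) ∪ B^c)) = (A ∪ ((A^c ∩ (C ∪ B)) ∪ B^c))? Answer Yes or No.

No

C ∪ B = {1,2,3,4,6,8,10,11,12,13,14}
(C ∪ B) ∖ A = {6,10,11}
B^c = {2,3,5,6,7,9,10,12,13}
((C ∪ B) ∖ A) ∪ B^c = {2,3,5,6,7,9,10,11,12,13}
A ∩ (((C ∪ B) ∖ A) ∪ B^c) = {2,3,5,7,9,12,13}
A^c = {6,10,11}
A^c ∩ (C ∪ B) = {6,10,11}
(A^c ∩ (C ∪ B)) ∪ B^c = {2,3,5,6,7,9,10,11,12,13}
A ∪ ((A^c ∩ (C ∪ B)) ∪ B^c) = {1,2,3,4,5,6,7,8,9,10,11,12,13,14}
1 ∈ A ∪ ((A^c ∩ (C ∪ B)) ∪ B^c) but 1 ∉ A ∩ (((C ∪ B) ∖ A) ∪ B^c), so they differ.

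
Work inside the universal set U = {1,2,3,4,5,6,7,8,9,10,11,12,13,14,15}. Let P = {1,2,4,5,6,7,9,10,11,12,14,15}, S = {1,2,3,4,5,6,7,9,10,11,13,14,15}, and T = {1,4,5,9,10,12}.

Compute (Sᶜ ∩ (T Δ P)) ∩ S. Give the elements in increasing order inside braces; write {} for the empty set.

{}

Sᶜ = {8,12}
T Δ P = {2,6,7,11,14,15}
Sᶜ ∩ (T Δ P) = {}
(Sᶜ ∩ (T Δ P)) ∩ S = {}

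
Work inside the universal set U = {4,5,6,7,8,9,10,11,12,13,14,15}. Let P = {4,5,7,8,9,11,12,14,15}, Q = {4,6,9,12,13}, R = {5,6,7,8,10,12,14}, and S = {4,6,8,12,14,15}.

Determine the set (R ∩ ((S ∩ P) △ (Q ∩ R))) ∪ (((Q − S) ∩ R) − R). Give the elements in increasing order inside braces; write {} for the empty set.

S ∩ P = {4,8,12,14,15}
Q ∩ R = {6,12}
(S ∩ P) △ (Q ∩ R) = {4,6,8,14,15}
R ∩ ((S ∩ P) △ (Q ∩ R)) = {6,8,14}
Q − S = {9,13}
(Q − S) ∩ R = {}
((Q − S) ∩ R) − R = {}
(R ∩ ((S ∩ P) △ (Q ∩ R))) ∪ (((Q − S) ∩ R) − R) = {6,8,14}

{6,8,14}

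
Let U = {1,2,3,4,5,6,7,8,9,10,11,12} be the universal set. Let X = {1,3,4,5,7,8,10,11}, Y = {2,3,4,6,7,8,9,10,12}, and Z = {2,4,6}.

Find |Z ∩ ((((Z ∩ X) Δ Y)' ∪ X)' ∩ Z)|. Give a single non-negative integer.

2

Z ∩ X = {4}
(Z ∩ X) Δ Y = {2,3,6,7,8,9,10,12}
((Z ∩ X) Δ Y)' = {1,4,5,11}
((Z ∩ X) Δ Y)' ∪ X = {1,3,4,5,7,8,10,11}
(((Z ∩ X) Δ Y)' ∪ X)' = {2,6,9,12}
(((Z ∩ X) Δ Y)' ∪ X)' ∩ Z = {2,6}
Z ∩ ((((Z ∩ X) Δ Y)' ∪ X)' ∩ Z) = {2,6}
|Z ∩ ((((Z ∩ X) Δ Y)' ∪ X)' ∩ Z)| = 2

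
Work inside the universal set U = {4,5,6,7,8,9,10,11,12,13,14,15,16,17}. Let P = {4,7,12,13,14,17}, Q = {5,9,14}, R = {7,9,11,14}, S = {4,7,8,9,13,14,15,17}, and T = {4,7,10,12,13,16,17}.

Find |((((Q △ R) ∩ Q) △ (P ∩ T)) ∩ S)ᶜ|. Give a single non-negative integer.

10

Q △ R = {5,7,11}
(Q △ R) ∩ Q = {5}
P ∩ T = {4,7,12,13,17}
((Q △ R) ∩ Q) △ (P ∩ T) = {4,5,7,12,13,17}
(((Q △ R) ∩ Q) △ (P ∩ T)) ∩ S = {4,7,13,17}
((((Q △ R) ∩ Q) △ (P ∩ T)) ∩ S)ᶜ = {5,6,8,9,10,11,12,14,15,16}
|((((Q △ R) ∩ Q) △ (P ∩ T)) ∩ S)ᶜ| = 10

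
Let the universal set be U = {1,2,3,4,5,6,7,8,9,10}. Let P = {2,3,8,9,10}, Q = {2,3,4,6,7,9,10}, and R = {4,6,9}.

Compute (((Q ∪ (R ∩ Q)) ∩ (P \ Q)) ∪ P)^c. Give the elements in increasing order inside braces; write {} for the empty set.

{1,4,5,6,7}

R ∩ Q = {4,6,9}
Q ∪ (R ∩ Q) = {2,3,4,6,7,9,10}
P \ Q = {8}
(Q ∪ (R ∩ Q)) ∩ (P \ Q) = {}
((Q ∪ (R ∩ Q)) ∩ (P \ Q)) ∪ P = {2,3,8,9,10}
(((Q ∪ (R ∩ Q)) ∩ (P \ Q)) ∪ P)^c = {1,4,5,6,7}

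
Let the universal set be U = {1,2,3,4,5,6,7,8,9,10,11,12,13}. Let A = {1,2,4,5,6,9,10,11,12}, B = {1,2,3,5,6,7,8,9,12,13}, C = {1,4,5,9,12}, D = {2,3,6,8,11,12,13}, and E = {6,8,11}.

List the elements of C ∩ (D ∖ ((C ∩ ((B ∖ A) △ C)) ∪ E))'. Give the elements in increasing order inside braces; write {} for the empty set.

B ∖ A = {3,7,8,13}
(B ∖ A) △ C = {1,3,4,5,7,8,9,12,13}
C ∩ ((B ∖ A) △ C) = {1,4,5,9,12}
(C ∩ ((B ∖ A) △ C)) ∪ E = {1,4,5,6,8,9,11,12}
D ∖ ((C ∩ ((B ∖ A) △ C)) ∪ E) = {2,3,13}
(D ∖ ((C ∩ ((B ∖ A) △ C)) ∪ E))' = {1,4,5,6,7,8,9,10,11,12}
C ∩ (D ∖ ((C ∩ ((B ∖ A) △ C)) ∪ E))' = {1,4,5,9,12}

{1,4,5,9,12}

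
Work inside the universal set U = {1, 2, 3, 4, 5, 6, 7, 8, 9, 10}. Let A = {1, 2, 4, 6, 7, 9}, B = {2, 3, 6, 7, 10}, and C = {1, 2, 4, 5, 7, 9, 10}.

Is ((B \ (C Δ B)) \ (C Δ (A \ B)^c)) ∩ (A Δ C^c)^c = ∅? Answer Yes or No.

C Δ B = {1, 3, 4, 5, 6, 9}
B \ (C Δ B) = {2, 7, 10}
A \ B = {1, 4, 9}
(A \ B)^c = {2, 3, 5, 6, 7, 8, 10}
C Δ (A \ B)^c = {1, 3, 4, 6, 8, 9}
(B \ (C Δ B)) \ (C Δ (A \ B)^c) = {2, 7, 10}
C^c = {3, 6, 8}
A Δ C^c = {1, 2, 3, 4, 7, 8, 9}
(A Δ C^c)^c = {5, 6, 10}
10 lies in both, so they are not disjoint.

No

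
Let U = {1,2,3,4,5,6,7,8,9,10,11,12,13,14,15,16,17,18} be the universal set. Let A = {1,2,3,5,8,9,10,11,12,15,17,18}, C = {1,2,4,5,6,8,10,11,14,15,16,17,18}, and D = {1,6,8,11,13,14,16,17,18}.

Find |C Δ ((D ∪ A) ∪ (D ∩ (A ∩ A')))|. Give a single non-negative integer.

5

D ∪ A = {1,2,3,5,6,8,9,10,11,12,13,14,15,16,17,18}
A' = {4,6,7,13,14,16}
A ∩ A' = {}
D ∩ (A ∩ A') = {}
(D ∪ A) ∪ (D ∩ (A ∩ A')) = {1,2,3,5,6,8,9,10,11,12,13,14,15,16,17,18}
C Δ ((D ∪ A) ∪ (D ∩ (A ∩ A'))) = {3,4,9,12,13}
|C Δ ((D ∪ A) ∪ (D ∩ (A ∩ A')))| = 5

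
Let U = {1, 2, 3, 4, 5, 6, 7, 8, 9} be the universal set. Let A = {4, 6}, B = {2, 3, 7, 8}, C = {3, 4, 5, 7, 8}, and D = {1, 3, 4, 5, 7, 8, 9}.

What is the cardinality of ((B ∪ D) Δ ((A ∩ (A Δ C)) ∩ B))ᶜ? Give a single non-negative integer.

B ∪ D = {1, 2, 3, 4, 5, 7, 8, 9}
A Δ C = {3, 5, 6, 7, 8}
A ∩ (A Δ C) = {6}
(A ∩ (A Δ C)) ∩ B = {}
(B ∪ D) Δ ((A ∩ (A Δ C)) ∩ B) = {1, 2, 3, 4, 5, 7, 8, 9}
((B ∪ D) Δ ((A ∩ (A Δ C)) ∩ B))ᶜ = {6}
|((B ∪ D) Δ ((A ∩ (A Δ C)) ∩ B))ᶜ| = 1

1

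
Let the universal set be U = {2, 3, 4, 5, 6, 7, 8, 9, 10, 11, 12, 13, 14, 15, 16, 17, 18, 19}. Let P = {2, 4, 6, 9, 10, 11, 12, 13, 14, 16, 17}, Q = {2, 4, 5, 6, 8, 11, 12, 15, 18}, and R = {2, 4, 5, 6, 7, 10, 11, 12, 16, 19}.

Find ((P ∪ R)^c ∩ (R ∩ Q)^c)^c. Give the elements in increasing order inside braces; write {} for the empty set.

{2, 4, 5, 6, 7, 9, 10, 11, 12, 13, 14, 16, 17, 19}

P ∪ R = {2, 4, 5, 6, 7, 9, 10, 11, 12, 13, 14, 16, 17, 19}
(P ∪ R)^c = {3, 8, 15, 18}
R ∩ Q = {2, 4, 5, 6, 11, 12}
(R ∩ Q)^c = {3, 7, 8, 9, 10, 13, 14, 15, 16, 17, 18, 19}
(P ∪ R)^c ∩ (R ∩ Q)^c = {3, 8, 15, 18}
((P ∪ R)^c ∩ (R ∩ Q)^c)^c = {2, 4, 5, 6, 7, 9, 10, 11, 12, 13, 14, 16, 17, 19}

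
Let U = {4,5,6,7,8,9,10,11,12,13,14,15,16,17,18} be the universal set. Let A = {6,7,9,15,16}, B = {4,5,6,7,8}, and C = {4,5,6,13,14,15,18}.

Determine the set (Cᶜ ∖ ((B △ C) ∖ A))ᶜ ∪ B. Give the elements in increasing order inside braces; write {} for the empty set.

Cᶜ = {7,8,9,10,11,12,16,17}
B △ C = {7,8,13,14,15,18}
(B △ C) ∖ A = {8,13,14,18}
Cᶜ ∖ ((B △ C) ∖ A) = {7,9,10,11,12,16,17}
(Cᶜ ∖ ((B △ C) ∖ A))ᶜ = {4,5,6,8,13,14,15,18}
(Cᶜ ∖ ((B △ C) ∖ A))ᶜ ∪ B = {4,5,6,7,8,13,14,15,18}

{4,5,6,7,8,13,14,15,18}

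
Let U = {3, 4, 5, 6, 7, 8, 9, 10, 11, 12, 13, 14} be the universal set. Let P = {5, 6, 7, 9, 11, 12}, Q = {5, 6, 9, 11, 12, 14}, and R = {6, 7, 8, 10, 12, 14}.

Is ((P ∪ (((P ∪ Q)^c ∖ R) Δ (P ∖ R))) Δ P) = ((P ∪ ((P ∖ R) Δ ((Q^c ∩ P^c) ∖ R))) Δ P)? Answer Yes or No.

P ∪ Q = {5, 6, 7, 9, 11, 12, 14}
(P ∪ Q)^c = {3, 4, 8, 10, 13}
(P ∪ Q)^c ∖ R = {3, 4, 13}
P ∖ R = {5, 9, 11}
((P ∪ Q)^c ∖ R) Δ (P ∖ R) = {3, 4, 5, 9, 11, 13}
P ∪ (((P ∪ Q)^c ∖ R) Δ (P ∖ R)) = {3, 4, 5, 6, 7, 9, 11, 12, 13}
(P ∪ (((P ∪ Q)^c ∖ R) Δ (P ∖ R))) Δ P = {3, 4, 13}
Q^c = {3, 4, 7, 8, 10, 13}
P^c = {3, 4, 8, 10, 13, 14}
Q^c ∩ P^c = {3, 4, 8, 10, 13}
(Q^c ∩ P^c) ∖ R = {3, 4, 13}
(P ∖ R) Δ ((Q^c ∩ P^c) ∖ R) = {3, 4, 5, 9, 11, 13}
P ∪ ((P ∖ R) Δ ((Q^c ∩ P^c) ∖ R)) = {3, 4, 5, 6, 7, 9, 11, 12, 13}
(P ∪ ((P ∖ R) Δ ((Q^c ∩ P^c) ∖ R))) Δ P = {3, 4, 13}
Both equal {3, 4, 13}, so (P ∪ (((P ∪ Q)^c ∖ R) Δ (P ∖ R))) Δ P = (P ∪ ((P ∖ R) Δ ((Q^c ∩ P^c) ∖ R))) Δ P.

Yes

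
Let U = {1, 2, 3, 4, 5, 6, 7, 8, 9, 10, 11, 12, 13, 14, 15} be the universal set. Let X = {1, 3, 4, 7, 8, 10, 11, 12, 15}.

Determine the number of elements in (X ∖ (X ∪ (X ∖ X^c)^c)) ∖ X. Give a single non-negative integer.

X^c = {2, 5, 6, 9, 13, 14}
X ∖ X^c = {1, 3, 4, 7, 8, 10, 11, 12, 15}
(X ∖ X^c)^c = {2, 5, 6, 9, 13, 14}
X ∪ (X ∖ X^c)^c = {1, 2, 3, 4, 5, 6, 7, 8, 9, 10, 11, 12, 13, 14, 15}
X ∖ (X ∪ (X ∖ X^c)^c) = {}
(X ∖ (X ∪ (X ∖ X^c)^c)) ∖ X = {}
|(X ∖ (X ∪ (X ∖ X^c)^c)) ∖ X| = 0

0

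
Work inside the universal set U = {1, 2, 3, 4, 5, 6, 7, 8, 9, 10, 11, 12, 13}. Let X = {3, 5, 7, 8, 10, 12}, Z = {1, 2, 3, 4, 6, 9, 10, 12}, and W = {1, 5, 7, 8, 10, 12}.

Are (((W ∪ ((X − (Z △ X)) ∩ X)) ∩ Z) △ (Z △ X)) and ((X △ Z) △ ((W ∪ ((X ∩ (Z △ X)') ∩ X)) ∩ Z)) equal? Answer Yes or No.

Z △ X = {1, 2, 4, 5, 6, 7, 8, 9}
X − (Z △ X) = {3, 10, 12}
(X − (Z △ X)) ∩ X = {3, 10, 12}
W ∪ ((X − (Z △ X)) ∩ X) = {1, 3, 5, 7, 8, 10, 12}
(W ∪ ((X − (Z △ X)) ∩ X)) ∩ Z = {1, 3, 10, 12}
((W ∪ ((X − (Z △ X)) ∩ X)) ∩ Z) △ (Z △ X) = {2, 3, 4, 5, 6, 7, 8, 9, 10, 12}
X △ Z = {1, 2, 4, 5, 6, 7, 8, 9}
(Z △ X)' = {3, 10, 11, 12, 13}
X ∩ (Z △ X)' = {3, 10, 12}
(X ∩ (Z △ X)') ∩ X = {3, 10, 12}
W ∪ ((X ∩ (Z △ X)') ∩ X) = {1, 3, 5, 7, 8, 10, 12}
(W ∪ ((X ∩ (Z △ X)') ∩ X)) ∩ Z = {1, 3, 10, 12}
(X △ Z) △ ((W ∪ ((X ∩ (Z △ X)') ∩ X)) ∩ Z) = {2, 3, 4, 5, 6, 7, 8, 9, 10, 12}
Both equal {2, 3, 4, 5, 6, 7, 8, 9, 10, 12}, so ((W ∪ ((X − (Z △ X)) ∩ X)) ∩ Z) △ (Z △ X) = (X △ Z) △ ((W ∪ ((X ∩ (Z △ X)') ∩ X)) ∩ Z).

Yes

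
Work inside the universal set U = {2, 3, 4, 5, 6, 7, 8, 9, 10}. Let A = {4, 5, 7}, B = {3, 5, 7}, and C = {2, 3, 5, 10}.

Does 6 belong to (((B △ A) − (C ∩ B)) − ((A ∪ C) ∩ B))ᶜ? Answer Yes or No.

6 ∉ B and 6 ∉ A, so 6 ∉ B △ A
6 ∉ C and 6 ∉ B, so 6 ∉ C ∩ B
6 ∉ (B △ A) and 6 ∉ (C ∩ B), so 6 ∉ (B △ A) − (C ∩ B)
6 ∉ A and 6 ∉ C, so 6 ∉ A ∪ C
6 ∉ (A ∪ C) and 6 ∉ B, so 6 ∉ (A ∪ C) ∩ B
6 ∉ ((B △ A) − (C ∩ B)) and 6 ∉ ((A ∪ C) ∩ B), so 6 ∉ ((B △ A) − (C ∩ B)) − ((A ∪ C) ∩ B)
6 ∈ (((B △ A) − (C ∩ B)) − ((A ∪ C) ∩ B))ᶜ since 6 ∉ (((B △ A) − (C ∩ B)) − ((A ∪ C) ∩ B))

Yes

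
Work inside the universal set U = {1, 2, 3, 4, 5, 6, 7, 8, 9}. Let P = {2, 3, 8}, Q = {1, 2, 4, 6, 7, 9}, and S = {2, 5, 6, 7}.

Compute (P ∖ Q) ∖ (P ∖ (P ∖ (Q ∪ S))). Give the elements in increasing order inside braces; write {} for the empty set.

{3, 8}

P ∖ Q = {3, 8}
Q ∪ S = {1, 2, 4, 5, 6, 7, 9}
P ∖ (Q ∪ S) = {3, 8}
P ∖ (P ∖ (Q ∪ S)) = {2}
(P ∖ Q) ∖ (P ∖ (P ∖ (Q ∪ S))) = {3, 8}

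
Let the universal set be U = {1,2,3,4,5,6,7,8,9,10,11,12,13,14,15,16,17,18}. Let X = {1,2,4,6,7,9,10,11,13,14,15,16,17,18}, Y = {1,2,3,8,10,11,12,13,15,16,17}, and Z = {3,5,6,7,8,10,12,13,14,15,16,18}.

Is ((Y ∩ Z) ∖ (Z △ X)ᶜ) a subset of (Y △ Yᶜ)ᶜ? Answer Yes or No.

No

Y ∩ Z = {3,8,10,12,13,15,16}
Z △ X = {1,2,3,4,5,8,9,11,12,17}
(Z △ X)ᶜ = {6,7,10,13,14,15,16,18}
(Y ∩ Z) ∖ (Z △ X)ᶜ = {3,8,12}
Yᶜ = {4,5,6,7,9,14,18}
Y △ Yᶜ = {1,2,3,4,5,6,7,8,9,10,11,12,13,14,15,16,17,18}
(Y △ Yᶜ)ᶜ = {}
3 ∈ (Y ∩ Z) ∖ (Z △ X)ᶜ but 3 ∉ (Y △ Yᶜ)ᶜ, so the inclusion fails.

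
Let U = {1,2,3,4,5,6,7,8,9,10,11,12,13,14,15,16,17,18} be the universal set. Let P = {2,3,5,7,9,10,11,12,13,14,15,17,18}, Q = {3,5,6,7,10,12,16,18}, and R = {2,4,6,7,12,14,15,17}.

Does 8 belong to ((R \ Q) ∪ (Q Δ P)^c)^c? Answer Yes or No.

8 ∉ R and 8 ∉ Q, so 8 ∉ R \ Q
8 ∉ Q and 8 ∉ P, so 8 ∉ Q Δ P
8 ∈ (Q Δ P)^c since 8 ∉ (Q Δ P)
8 ∉ (R \ Q) and 8 ∈ (Q Δ P)^c, so 8 ∈ (R \ Q) ∪ (Q Δ P)^c
8 ∉ ((R \ Q) ∪ (Q Δ P)^c)^c since 8 ∈ ((R \ Q) ∪ (Q Δ P)^c)

No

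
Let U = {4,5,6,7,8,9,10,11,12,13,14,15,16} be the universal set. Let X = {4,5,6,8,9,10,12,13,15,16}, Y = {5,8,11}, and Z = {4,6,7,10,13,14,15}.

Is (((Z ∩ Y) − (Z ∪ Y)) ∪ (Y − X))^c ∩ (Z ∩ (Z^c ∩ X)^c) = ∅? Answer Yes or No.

Z ∩ Y = {}
Z ∪ Y = {4,5,6,7,8,10,11,13,14,15}
(Z ∩ Y) − (Z ∪ Y) = {}
Y − X = {11}
((Z ∩ Y) − (Z ∪ Y)) ∪ (Y − X) = {11}
(((Z ∩ Y) − (Z ∪ Y)) ∪ (Y − X))^c = {4,5,6,7,8,9,10,12,13,14,15,16}
Z^c = {5,8,9,11,12,16}
Z^c ∩ X = {5,8,9,12,16}
(Z^c ∩ X)^c = {4,6,7,10,11,13,14,15}
Z ∩ (Z^c ∩ X)^c = {4,6,7,10,13,14,15}
4 lies in both, so they are not disjoint.

No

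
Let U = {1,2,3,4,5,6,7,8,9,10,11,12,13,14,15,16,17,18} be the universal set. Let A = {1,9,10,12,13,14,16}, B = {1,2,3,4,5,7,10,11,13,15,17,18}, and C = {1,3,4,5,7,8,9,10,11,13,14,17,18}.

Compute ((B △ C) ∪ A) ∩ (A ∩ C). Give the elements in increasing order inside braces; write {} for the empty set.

B △ C = {2,8,9,14,15}
(B △ C) ∪ A = {1,2,8,9,10,12,13,14,15,16}
A ∩ C = {1,9,10,13,14}
((B △ C) ∪ A) ∩ (A ∩ C) = {1,9,10,13,14}

{1,9,10,13,14}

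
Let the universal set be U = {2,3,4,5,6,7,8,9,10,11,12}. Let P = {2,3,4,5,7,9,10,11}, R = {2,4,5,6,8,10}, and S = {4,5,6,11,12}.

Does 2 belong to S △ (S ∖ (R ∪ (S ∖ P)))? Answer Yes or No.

No

2 ∉ S and 2 ∈ P, so 2 ∉ S ∖ P
2 ∈ R and 2 ∉ (S ∖ P), so 2 ∈ R ∪ (S ∖ P)
2 ∉ S and 2 ∈ (R ∪ (S ∖ P)), so 2 ∉ S ∖ (R ∪ (S ∖ P))
2 ∉ S and 2 ∉ (S ∖ (R ∪ (S ∖ P))), so 2 ∉ S △ (S ∖ (R ∪ (S ∖ P)))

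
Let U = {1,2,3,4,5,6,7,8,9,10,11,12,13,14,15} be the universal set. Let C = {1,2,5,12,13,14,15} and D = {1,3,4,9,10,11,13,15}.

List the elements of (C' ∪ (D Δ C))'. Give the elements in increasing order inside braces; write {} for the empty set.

C' = {3,4,6,7,8,9,10,11}
D Δ C = {2,3,4,5,9,10,11,12,14}
C' ∪ (D Δ C) = {2,3,4,5,6,7,8,9,10,11,12,14}
(C' ∪ (D Δ C))' = {1,13,15}

{1,13,15}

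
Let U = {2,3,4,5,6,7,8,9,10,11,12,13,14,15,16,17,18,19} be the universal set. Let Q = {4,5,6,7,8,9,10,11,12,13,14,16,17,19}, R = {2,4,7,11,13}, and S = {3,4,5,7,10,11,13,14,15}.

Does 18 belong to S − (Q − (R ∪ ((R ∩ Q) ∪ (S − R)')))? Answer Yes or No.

No

18 ∉ R and 18 ∉ Q, so 18 ∉ R ∩ Q
18 ∉ S and 18 ∉ R, so 18 ∉ S − R
18 ∈ (S − R)' since 18 ∉ (S − R)
18 ∉ (R ∩ Q) and 18 ∈ (S − R)', so 18 ∈ (R ∩ Q) ∪ (S − R)'
18 ∉ R and 18 ∈ ((R ∩ Q) ∪ (S − R)'), so 18 ∈ R ∪ ((R ∩ Q) ∪ (S − R)')
18 ∉ Q and 18 ∈ (R ∪ ((R ∩ Q) ∪ (S − R)')), so 18 ∉ Q − (R ∪ ((R ∩ Q) ∪ (S − R)'))
18 ∉ S and 18 ∉ (Q − (R ∪ ((R ∩ Q) ∪ (S − R)'))), so 18 ∉ S − (Q − (R ∪ ((R ∩ Q) ∪ (S − R)')))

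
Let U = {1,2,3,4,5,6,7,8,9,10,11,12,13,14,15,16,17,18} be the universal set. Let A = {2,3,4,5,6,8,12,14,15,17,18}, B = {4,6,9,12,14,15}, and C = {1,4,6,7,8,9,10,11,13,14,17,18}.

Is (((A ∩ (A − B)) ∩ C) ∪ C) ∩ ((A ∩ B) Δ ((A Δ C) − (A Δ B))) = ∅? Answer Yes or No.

No

A − B = {2,3,5,8,17,18}
A ∩ (A − B) = {2,3,5,8,17,18}
(A ∩ (A − B)) ∩ C = {8,17,18}
((A ∩ (A − B)) ∩ C) ∪ C = {1,4,6,7,8,9,10,11,13,14,17,18}
A ∩ B = {4,6,12,14,15}
A Δ C = {1,2,3,5,7,9,10,11,12,13,15}
A Δ B = {2,3,5,8,9,17,18}
(A Δ C) − (A Δ B) = {1,7,10,11,12,13,15}
(A ∩ B) Δ ((A Δ C) − (A Δ B)) = {1,4,6,7,10,11,13,14}
1 lies in both, so they are not disjoint.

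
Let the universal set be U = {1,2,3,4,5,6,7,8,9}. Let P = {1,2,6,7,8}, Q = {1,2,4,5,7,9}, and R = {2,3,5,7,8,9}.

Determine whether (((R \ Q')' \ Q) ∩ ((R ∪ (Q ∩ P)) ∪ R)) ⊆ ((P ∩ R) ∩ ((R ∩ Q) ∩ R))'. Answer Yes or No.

Yes

Q' = {3,6,8}
R \ Q' = {2,5,7,9}
(R \ Q')' = {1,3,4,6,8}
(R \ Q')' \ Q = {3,6,8}
Q ∩ P = {1,2,7}
R ∪ (Q ∩ P) = {1,2,3,5,7,8,9}
(R ∪ (Q ∩ P)) ∪ R = {1,2,3,5,7,8,9}
((R \ Q')' \ Q) ∩ ((R ∪ (Q ∩ P)) ∪ R) = {3,8}
P ∩ R = {2,7,8}
R ∩ Q = {2,5,7,9}
(R ∩ Q) ∩ R = {2,5,7,9}
(P ∩ R) ∩ ((R ∩ Q) ∩ R) = {2,7}
((P ∩ R) ∩ ((R ∩ Q) ∩ R))' = {1,3,4,5,6,8,9}
Every element of {3,8} is in {1,3,4,5,6,8,9}, so ((R \ Q')' \ Q) ∩ ((R ∪ (Q ∩ P)) ∪ R) ⊆ ((P ∩ R) ∩ ((R ∩ Q) ∩ R))'.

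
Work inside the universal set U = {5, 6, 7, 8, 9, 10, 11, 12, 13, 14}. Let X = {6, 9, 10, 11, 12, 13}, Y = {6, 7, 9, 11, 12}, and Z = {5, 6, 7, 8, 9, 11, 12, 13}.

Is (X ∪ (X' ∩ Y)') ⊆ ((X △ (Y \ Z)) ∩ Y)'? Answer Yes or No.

No

X' = {5, 7, 8, 14}
X' ∩ Y = {7}
(X' ∩ Y)' = {5, 6, 8, 9, 10, 11, 12, 13, 14}
X ∪ (X' ∩ Y)' = {5, 6, 8, 9, 10, 11, 12, 13, 14}
Y \ Z = {}
X △ (Y \ Z) = {6, 9, 10, 11, 12, 13}
(X △ (Y \ Z)) ∩ Y = {6, 9, 11, 12}
((X △ (Y \ Z)) ∩ Y)' = {5, 7, 8, 10, 13, 14}
6 ∈ X ∪ (X' ∩ Y)' but 6 ∉ ((X △ (Y \ Z)) ∩ Y)', so the inclusion fails.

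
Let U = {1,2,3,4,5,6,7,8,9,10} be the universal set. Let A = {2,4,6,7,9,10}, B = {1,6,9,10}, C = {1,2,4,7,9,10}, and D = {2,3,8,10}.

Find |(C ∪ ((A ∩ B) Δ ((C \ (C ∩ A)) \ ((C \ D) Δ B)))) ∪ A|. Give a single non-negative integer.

7

A ∩ B = {6,9,10}
C ∩ A = {2,4,7,9,10}
C \ (C ∩ A) = {1}
C \ D = {1,4,7,9}
(C \ D) Δ B = {4,6,7,10}
(C \ (C ∩ A)) \ ((C \ D) Δ B) = {1}
(A ∩ B) Δ ((C \ (C ∩ A)) \ ((C \ D) Δ B)) = {1,6,9,10}
C ∪ ((A ∩ B) Δ ((C \ (C ∩ A)) \ ((C \ D) Δ B))) = {1,2,4,6,7,9,10}
(C ∪ ((A ∩ B) Δ ((C \ (C ∩ A)) \ ((C \ D) Δ B)))) ∪ A = {1,2,4,6,7,9,10}
|(C ∪ ((A ∩ B) Δ ((C \ (C ∩ A)) \ ((C \ D) Δ B)))) ∪ A| = 7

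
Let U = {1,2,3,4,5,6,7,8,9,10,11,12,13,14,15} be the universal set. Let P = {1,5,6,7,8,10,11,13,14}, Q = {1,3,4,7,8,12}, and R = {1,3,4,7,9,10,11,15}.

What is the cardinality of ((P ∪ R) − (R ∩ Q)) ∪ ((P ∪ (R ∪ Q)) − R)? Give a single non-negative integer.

10

P ∪ R = {1,3,4,5,6,7,8,9,10,11,13,14,15}
R ∩ Q = {1,3,4,7}
(P ∪ R) − (R ∩ Q) = {5,6,8,9,10,11,13,14,15}
R ∪ Q = {1,3,4,7,8,9,10,11,12,15}
P ∪ (R ∪ Q) = {1,3,4,5,6,7,8,9,10,11,12,13,14,15}
(P ∪ (R ∪ Q)) − R = {5,6,8,12,13,14}
((P ∪ R) − (R ∩ Q)) ∪ ((P ∪ (R ∪ Q)) − R) = {5,6,8,9,10,11,12,13,14,15}
|((P ∪ R) − (R ∩ Q)) ∪ ((P ∪ (R ∪ Q)) − R)| = 10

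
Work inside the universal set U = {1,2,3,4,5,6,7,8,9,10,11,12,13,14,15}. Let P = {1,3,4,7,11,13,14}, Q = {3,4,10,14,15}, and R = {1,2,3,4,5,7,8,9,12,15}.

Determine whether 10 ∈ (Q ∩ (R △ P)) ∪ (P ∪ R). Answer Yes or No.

No

10 ∉ R and 10 ∉ P, so 10 ∉ R △ P
10 ∈ Q and 10 ∉ (R △ P), so 10 ∉ Q ∩ (R △ P)
10 ∉ P and 10 ∉ R, so 10 ∉ P ∪ R
10 ∉ (Q ∩ (R △ P)) and 10 ∉ (P ∪ R), so 10 ∉ (Q ∩ (R △ P)) ∪ (P ∪ R)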